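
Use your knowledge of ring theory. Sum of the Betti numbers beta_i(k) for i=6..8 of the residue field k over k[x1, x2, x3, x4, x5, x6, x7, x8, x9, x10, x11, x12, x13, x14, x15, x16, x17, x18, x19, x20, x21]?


Koszul resolution: beta_i(k)=C(n,i), n=21
C(21,6)=54264, C(21,7)=116280, C(21,8)=203490
Sum=374034


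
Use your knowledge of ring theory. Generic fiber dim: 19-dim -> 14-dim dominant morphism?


dim(fiber)=dim(X)-dim(Y)=19-14=5


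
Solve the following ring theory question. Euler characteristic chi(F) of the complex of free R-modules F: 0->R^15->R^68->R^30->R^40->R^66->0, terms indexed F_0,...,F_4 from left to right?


chi = sum (-1)^i * rank:
(-1)^0*15=15
(-1)^1*68=-68
(-1)^2*30=30
(-1)^3*40=-40
(-1)^4*66=66
chi=3


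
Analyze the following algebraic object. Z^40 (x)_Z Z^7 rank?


rank(M(x)N) = rank(M)*rank(N)
40*7 = 280


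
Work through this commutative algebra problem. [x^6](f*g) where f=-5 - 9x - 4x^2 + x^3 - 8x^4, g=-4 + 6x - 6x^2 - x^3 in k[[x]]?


[x^6] = sum a_i*b_j, i+j=6
  1*-1=-1
  -8*-6=48
Sum=47


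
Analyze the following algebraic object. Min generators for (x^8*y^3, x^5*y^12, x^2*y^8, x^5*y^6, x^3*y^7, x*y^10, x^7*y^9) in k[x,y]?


Remove redundant (divisible by others).
x^7*y^9 redundant.
x^5*y^12 redundant.
Min: x^8*y^3, x^5*y^6, x^3*y^7, x^2*y^8, x*y^10
Count=5


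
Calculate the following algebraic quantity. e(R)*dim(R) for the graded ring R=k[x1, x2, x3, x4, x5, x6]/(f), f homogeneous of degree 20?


e(R)=deg(f)=20, dim(R)=6-1=5
e*dim=20*5=100


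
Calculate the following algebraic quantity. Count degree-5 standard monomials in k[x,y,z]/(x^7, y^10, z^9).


Need i<7, j<10, k<9 with i+j+k=5.
For each i, j ranges over max(0,5-i-8)..min(9,5-i):
  i=0: j in [0,5] -> 6
  i=1: j in [0,4] -> 5
  i=2: j in [0,3] -> 4
  i=3: j in [0,2] -> 3
  i=4: j in [0,1] -> 2
  i=5: j in [0,0] -> 1
H(5) = 6+5+4+3+2+1 = 21


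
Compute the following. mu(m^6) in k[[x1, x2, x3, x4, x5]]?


C(n+d-1,d)=C(10,6)=210


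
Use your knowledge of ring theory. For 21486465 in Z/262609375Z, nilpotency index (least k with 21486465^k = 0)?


21486465^k mod 262609375:
k=1: 21486465
k=2: 109118100
k=3: 180032125
k=4: 1500625
k=5: 210087500
k=6: 0
First zero at k = 6


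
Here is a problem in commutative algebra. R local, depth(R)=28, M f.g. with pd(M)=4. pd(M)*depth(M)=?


pd+depth=28
depth=28-4=24
pd*depth=4*24=96


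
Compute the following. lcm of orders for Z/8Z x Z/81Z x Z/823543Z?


Exponent = lcm of the cyclic orders; pairwise coprime => product.
2^3*3^4*7^7=8*81*823543=533655864


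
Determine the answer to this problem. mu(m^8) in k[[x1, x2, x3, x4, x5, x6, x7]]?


C(n+d-1,d)=C(14,8)=3003


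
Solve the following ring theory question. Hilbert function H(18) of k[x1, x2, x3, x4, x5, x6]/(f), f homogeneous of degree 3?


C(23,5)-C(20,5)=33649-15504=18145


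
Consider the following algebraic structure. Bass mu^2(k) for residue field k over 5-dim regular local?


C(n,i)=C(5,2)=10


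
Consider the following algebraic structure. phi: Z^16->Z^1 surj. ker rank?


rank(ker) = 16-1 = 15


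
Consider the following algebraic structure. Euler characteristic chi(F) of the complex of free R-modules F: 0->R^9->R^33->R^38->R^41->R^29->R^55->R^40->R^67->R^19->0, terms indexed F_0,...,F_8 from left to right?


chi = sum (-1)^i * rank:
(-1)^0*9=9
(-1)^1*33=-33
(-1)^2*38=38
(-1)^3*41=-41
(-1)^4*29=29
(-1)^5*55=-55
(-1)^6*40=40
(-1)^7*67=-67
(-1)^8*19=19
chi=-61


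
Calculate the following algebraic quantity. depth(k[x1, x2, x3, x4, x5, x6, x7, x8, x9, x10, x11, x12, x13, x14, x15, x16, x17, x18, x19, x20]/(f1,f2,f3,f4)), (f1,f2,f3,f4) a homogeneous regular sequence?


depth(R)=20
depth(R/I)=20-4=16


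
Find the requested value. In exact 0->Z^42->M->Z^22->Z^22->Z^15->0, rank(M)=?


Alt sum=0:
(-1)^0*42 + (-1)^1*? + (-1)^2*22 + (-1)^3*22 + (-1)^4*15=0
rank(M)=57


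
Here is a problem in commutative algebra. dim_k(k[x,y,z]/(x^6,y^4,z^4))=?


Basis: x^iy^jz^k, i<6,j<4,k<4
6*4*4=96


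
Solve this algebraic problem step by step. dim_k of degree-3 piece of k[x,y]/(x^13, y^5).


k[x,y], I = (x^13, y^5), d = 3
Need i < 13 and d-i < 5.
Range: 0 <= i <= 3.
H(3) = 4


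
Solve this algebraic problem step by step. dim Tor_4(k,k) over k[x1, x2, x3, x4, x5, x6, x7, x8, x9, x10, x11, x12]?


Koszul: C(n,i)=C(12,4)=495


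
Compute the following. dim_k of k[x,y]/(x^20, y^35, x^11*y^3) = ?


k[x,y]/I, I = (x^20, y^35, x^11*y^3)
Rect: 20x35=700. Corner: (20-11)x(35-3)=288.
dim = 700-288 = 412


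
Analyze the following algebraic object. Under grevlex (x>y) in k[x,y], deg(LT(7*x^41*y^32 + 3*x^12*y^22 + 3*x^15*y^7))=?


LT: 7*x^41*y^32
deg_x=41, deg_y=32
Total=41+32=73


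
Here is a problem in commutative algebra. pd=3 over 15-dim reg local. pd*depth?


pd+depth=15
depth=15-3=12
pd*depth=3*12=36


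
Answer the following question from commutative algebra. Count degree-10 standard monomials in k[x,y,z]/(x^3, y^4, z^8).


Need i<3, j<4, k<8 with i+j+k=10.
For each i, j ranges over max(0,10-i-7)..min(3,10-i):
  i=0: j in [3,3] -> 1
  i=1: j in [2,3] -> 2
  i=2: j in [1,3] -> 3
H(10) = 1+2+3 = 6


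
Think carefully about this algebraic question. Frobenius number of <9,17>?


gcd(9,17)=1 => F=ab-a-b=9*17-9-17=153-26=127


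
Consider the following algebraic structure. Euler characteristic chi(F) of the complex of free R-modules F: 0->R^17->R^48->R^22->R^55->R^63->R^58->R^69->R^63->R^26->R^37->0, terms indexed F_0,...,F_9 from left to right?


chi = sum (-1)^i * rank:
(-1)^0*17=17
(-1)^1*48=-48
(-1)^2*22=22
(-1)^3*55=-55
(-1)^4*63=63
(-1)^5*58=-58
(-1)^6*69=69
(-1)^7*63=-63
(-1)^8*26=26
(-1)^9*37=-37
chi=-64


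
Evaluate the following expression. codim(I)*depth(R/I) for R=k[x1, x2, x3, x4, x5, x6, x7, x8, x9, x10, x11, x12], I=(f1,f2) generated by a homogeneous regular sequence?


codim=2, depth=dim(R/I)=12-2=10
Product=2*10=20


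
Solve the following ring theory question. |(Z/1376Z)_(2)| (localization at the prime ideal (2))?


2-primary part: 1376=2^5*43
Size=2^5=32


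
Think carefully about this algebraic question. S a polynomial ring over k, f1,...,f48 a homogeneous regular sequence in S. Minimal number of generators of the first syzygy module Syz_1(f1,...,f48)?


Regular sequence => Koszul complex is the minimal free resolution.
Syz_1 minimally generated by Koszul relations f_i*e_j - f_j*e_i (i<j): mu(Syz_1) = beta_2 = C(m,2) = m(m-1)/2
m=48
48*47/2 = 1128


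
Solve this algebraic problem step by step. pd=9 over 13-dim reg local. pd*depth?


pd+depth=13
depth=13-9=4
pd*depth=9*4=36


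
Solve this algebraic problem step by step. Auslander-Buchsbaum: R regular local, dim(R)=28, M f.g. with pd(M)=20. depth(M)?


pd+depth=depth(R)=28
depth=28-20=8


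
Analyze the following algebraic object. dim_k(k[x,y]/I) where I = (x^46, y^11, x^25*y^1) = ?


k[x,y]/I, I = (x^46, y^11, x^25*y^1)
Rect: 46x11=506. Corner: (46-25)x(11-1)=210.
dim = 506-210 = 296


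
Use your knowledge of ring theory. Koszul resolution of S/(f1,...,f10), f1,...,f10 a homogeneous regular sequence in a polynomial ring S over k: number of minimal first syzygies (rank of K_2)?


Regular sequence => Koszul complex is the minimal free resolution.
Syz_1 minimally generated by Koszul relations f_i*e_j - f_j*e_i (i<j): mu(Syz_1) = beta_2 = C(m,2) = m(m-1)/2
m=10
10*9/2 = 45


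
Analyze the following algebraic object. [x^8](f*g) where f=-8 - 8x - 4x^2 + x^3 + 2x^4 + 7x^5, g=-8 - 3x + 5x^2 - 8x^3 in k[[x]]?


[x^8] = sum a_i*b_j, i+j=8
  7*-8=-56
Sum=-56


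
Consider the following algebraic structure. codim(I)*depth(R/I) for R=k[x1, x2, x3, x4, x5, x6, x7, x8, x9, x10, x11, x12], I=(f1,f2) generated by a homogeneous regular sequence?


codim=2, depth=dim(R/I)=12-2=10
Product=2*10=20


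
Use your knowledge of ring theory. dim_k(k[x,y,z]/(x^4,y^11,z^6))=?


Basis: x^iy^jz^k, i<4,j<11,k<6
4*11*6=264


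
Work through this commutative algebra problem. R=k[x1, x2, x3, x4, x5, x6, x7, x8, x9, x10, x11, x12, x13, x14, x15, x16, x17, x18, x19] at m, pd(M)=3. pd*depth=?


pd+depth=19
depth=19-3=16
pd*depth=3*16=48


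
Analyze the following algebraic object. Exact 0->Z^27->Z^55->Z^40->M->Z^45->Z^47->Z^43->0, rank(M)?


Alt sum=0:
(-1)^0*27 + (-1)^1*55 + (-1)^2*40 + (-1)^3*? + (-1)^4*45 + (-1)^5*47 + (-1)^6*43=0
rank(M)=53


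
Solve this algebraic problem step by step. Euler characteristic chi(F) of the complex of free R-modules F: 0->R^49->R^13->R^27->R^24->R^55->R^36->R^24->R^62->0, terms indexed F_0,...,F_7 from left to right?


chi = sum (-1)^i * rank:
(-1)^0*49=49
(-1)^1*13=-13
(-1)^2*27=27
(-1)^3*24=-24
(-1)^4*55=55
(-1)^5*36=-36
(-1)^6*24=24
(-1)^7*62=-62
chi=20


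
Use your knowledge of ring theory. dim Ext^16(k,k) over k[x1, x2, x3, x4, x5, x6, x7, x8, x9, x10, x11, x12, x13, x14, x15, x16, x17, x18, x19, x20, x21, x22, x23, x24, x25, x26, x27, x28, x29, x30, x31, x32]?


C(n,i)=C(32,16)=601080390


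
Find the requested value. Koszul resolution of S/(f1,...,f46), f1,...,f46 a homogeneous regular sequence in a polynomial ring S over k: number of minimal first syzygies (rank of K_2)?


Regular sequence => Koszul complex is the minimal free resolution.
Syz_1 minimally generated by Koszul relations f_i*e_j - f_j*e_i (i<j): mu(Syz_1) = beta_2 = C(m,2) = m(m-1)/2
m=46
46*45/2 = 1035


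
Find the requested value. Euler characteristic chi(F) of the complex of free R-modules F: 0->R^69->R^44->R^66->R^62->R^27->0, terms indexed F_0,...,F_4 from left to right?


chi = sum (-1)^i * rank:
(-1)^0*69=69
(-1)^1*44=-44
(-1)^2*66=66
(-1)^3*62=-62
(-1)^4*27=27
chi=56


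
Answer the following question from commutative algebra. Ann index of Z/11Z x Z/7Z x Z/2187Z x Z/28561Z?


Exponent = lcm of the cyclic orders; pairwise coprime => product.
11^1*7^1*3^7*13^4=11*7*2187*28561=4809643839


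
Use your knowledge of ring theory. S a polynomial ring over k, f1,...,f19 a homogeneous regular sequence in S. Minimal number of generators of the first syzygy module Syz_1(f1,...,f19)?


Regular sequence => Koszul complex is the minimal free resolution.
Syz_1 minimally generated by Koszul relations f_i*e_j - f_j*e_i (i<j): mu(Syz_1) = beta_2 = C(m,2) = m(m-1)/2
m=19
19*18/2 = 171


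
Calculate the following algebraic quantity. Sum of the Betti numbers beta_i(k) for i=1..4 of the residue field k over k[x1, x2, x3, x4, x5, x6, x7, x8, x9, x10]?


Koszul resolution: beta_i(k)=C(n,i), n=10
C(10,1)=10, C(10,2)=45, C(10,3)=120, C(10,4)=210
Sum=385


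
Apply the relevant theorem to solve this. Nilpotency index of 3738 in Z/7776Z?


3738^k mod 7776:
k=1: 3738
k=2: 6948
k=3: 7560
k=4: 1296
k=5: 0
First zero at k = 5


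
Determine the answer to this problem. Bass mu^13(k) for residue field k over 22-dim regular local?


C(n,i)=C(22,13)=497420


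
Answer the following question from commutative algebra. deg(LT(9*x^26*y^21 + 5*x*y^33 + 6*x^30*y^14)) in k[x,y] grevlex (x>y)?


LT: 9*x^26*y^21
deg_x=26, deg_y=21
Total=26+21=47


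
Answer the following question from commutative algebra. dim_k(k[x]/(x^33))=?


Basis: 1,x,...,x^32
dim=33


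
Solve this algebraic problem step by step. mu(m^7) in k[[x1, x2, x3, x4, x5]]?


C(n+d-1,d)=C(11,7)=330


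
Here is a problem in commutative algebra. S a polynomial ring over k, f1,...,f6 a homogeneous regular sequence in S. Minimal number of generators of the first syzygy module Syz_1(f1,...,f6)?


Regular sequence => Koszul complex is the minimal free resolution.
Syz_1 minimally generated by Koszul relations f_i*e_j - f_j*e_i (i<j): mu(Syz_1) = beta_2 = C(m,2) = m(m-1)/2
m=6
6*5/2 = 15


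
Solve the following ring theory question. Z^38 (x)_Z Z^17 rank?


rank(M(x)N) = rank(M)*rank(N)
38*17 = 646


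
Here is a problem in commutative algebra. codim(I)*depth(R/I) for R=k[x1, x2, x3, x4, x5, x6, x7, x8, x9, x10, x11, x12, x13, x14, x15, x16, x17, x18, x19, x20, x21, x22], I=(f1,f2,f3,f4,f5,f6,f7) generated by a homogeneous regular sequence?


codim=7, depth=dim(R/I)=22-7=15
Product=7*15=105


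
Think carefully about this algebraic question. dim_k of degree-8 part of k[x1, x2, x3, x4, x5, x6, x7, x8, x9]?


C(d+n-1,n-1)=C(16,8)=12870


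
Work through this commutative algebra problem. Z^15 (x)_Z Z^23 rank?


rank(M(x)N) = rank(M)*rank(N)
15*23 = 345


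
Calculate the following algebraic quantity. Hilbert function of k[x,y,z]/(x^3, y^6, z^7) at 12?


Need i<3, j<6, k<7 with i+j+k=12.
For each i, j ranges over max(0,12-i-6)..min(5,12-i):
  i=0: j in [6,5] -> 0
  i=1: j in [5,5] -> 1
  i=2: j in [4,5] -> 2
H(12) = 0+1+2 = 3


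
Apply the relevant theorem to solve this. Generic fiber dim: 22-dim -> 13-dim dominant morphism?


dim(fiber)=dim(X)-dim(Y)=22-13=9


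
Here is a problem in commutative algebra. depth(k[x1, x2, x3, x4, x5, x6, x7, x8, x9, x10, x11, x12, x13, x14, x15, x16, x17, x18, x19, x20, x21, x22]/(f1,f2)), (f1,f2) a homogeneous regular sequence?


depth(R)=22
depth(R/I)=22-2=20


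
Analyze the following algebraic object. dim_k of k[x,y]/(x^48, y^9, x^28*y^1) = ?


k[x,y]/I, I = (x^48, y^9, x^28*y^1)
Rect: 48x9=432. Corner: (48-28)x(9-1)=160.
dim = 432-160 = 272


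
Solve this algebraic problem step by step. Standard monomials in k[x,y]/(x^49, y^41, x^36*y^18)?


k[x,y]/I, I = (x^49, y^41, x^36*y^18)
Rect: 49x41=2009. Corner: (49-36)x(41-18)=299.
dim = 2009-299 = 1710


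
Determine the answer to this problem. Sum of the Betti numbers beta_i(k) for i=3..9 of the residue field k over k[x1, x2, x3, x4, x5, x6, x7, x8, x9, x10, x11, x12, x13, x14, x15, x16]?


Koszul resolution: beta_i(k)=C(n,i), n=16
C(16,3)=560, C(16,4)=1820, C(16,5)=4368, C(16,6)=8008, C(16,7)=11440, C(16,8)=12870, C(16,9)=11440
Sum=50506


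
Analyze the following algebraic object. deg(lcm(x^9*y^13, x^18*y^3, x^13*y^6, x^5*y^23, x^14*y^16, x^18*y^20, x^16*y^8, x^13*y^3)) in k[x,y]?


lcm = componentwise max:
x: max(9,18,13,5,14,18,16,13)=18
y: max(13,3,6,23,16,20,8,3)=23
Total=18+23=41


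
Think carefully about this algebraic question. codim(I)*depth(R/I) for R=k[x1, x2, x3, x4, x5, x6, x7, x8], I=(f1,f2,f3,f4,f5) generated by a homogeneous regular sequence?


codim=5, depth=dim(R/I)=8-5=3
Product=5*3=15


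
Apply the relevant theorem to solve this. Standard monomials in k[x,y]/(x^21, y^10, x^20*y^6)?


k[x,y]/I, I = (x^21, y^10, x^20*y^6)
Rect: 21x10=210. Corner: (21-20)x(10-6)=4.
dim = 210-4 = 206


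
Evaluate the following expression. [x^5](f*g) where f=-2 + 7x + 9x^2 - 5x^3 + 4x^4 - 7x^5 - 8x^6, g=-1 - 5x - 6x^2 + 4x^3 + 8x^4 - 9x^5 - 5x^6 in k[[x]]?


[x^5] = sum a_i*b_j, i+j=5
  -2*-9=18
  7*8=56
  9*4=36
  -5*-6=30
  4*-5=-20
  -7*-1=7
Sum=127


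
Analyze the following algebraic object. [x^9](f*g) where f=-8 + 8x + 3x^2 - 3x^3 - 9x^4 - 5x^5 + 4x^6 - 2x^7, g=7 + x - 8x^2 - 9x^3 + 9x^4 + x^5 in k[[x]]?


[x^9] = sum a_i*b_j, i+j=9
  -9*1=-9
  -5*9=-45
  4*-9=-36
  -2*-8=16
Sum=-74


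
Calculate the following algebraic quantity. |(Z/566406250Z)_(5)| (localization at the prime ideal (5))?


5-primary part: 566406250=5^10*58
Size=5^10=9765625


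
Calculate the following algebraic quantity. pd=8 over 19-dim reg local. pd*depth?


pd+depth=19
depth=19-8=11
pd*depth=8*11=88


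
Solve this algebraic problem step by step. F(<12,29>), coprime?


gcd(12,29)=1 => F=ab-a-b=12*29-12-29=348-41=307


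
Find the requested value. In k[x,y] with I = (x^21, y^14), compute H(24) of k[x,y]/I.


k[x,y], I = (x^21, y^14), d = 24
Need i < 21 and d-i < 14.
Range: 11 <= i <= 20.
H(24) = 10


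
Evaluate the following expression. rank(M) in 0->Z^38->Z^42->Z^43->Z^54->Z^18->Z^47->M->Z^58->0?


Alt sum=0:
(-1)^0*38 + (-1)^1*42 + (-1)^2*43 + (-1)^3*54 + (-1)^4*18 + (-1)^5*47 + (-1)^6*? + (-1)^7*58=0
rank(M)=102


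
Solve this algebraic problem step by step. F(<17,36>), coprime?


gcd(17,36)=1 => F=ab-a-b=17*36-17-36=612-53=559


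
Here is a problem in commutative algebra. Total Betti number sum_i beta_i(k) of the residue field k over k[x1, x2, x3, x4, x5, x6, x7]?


Koszul resolution: beta_i(k)=C(n,i), n=7
sum_i C(7,i) = 2^7 = 128


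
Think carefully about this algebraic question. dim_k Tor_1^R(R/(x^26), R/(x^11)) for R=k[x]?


Tor_1(R/I,R/J)=(I cap J)/IJ=(x^26)/(x^37)
dim=37-26=min(26,11)=11


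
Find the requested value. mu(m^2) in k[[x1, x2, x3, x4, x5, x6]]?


C(n+d-1,d)=C(7,2)=21


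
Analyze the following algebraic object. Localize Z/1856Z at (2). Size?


2-primary part: 1856=2^6*29
Size=2^6=64


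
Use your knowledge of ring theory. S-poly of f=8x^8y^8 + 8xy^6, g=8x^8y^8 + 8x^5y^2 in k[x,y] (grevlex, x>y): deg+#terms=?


LT(f)=8x^8y^8, LT(g)=8x^8y^8
lcm(LM)=x^8y^8
S(f,g) (scaled by 64 to clear denominators) = 8*f - 8*g = -64x^5y^2 + 64xy^6
2 terms, deg 7.
7+2=9


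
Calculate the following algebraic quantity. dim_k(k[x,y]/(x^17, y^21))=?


Basis: x^i*y^j, i<17, j<21
17*21=357


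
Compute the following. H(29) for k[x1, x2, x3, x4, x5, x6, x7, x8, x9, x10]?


C(d+n-1,n-1)=C(38,9)=163011640


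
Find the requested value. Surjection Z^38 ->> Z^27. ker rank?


rank(ker) = 38-27 = 11


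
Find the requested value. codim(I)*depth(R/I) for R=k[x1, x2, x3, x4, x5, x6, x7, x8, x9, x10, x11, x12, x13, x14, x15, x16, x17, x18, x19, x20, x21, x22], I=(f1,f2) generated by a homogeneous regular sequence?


codim=2, depth=dim(R/I)=22-2=20
Product=2*20=40


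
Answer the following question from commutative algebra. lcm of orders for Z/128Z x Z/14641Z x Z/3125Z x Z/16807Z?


Exponent = lcm of the cyclic orders; pairwise coprime => product.
2^7*11^4*5^5*7^5=128*14641*3125*16807=98428514800000


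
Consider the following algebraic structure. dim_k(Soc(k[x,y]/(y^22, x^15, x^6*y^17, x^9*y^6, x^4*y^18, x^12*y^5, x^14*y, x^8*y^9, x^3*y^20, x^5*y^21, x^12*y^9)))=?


Socle = ann(m) = span of standard monomials u with x*u, y*u in I (staircase corners).
Redundant generators: x^12*y^9, x^5*y^21
Minimal generators: x^15, x^14*y, x^12*y^5, x^9*y^6, x^8*y^9, x^6*y^17, x^4*y^18, x^3*y^20, y^22
Corners: x^2y^21, x^3y^19, x^5y^17, x^7y^16, x^8y^8, x^11y^5, x^13y^4, x^14
Socle dim=8


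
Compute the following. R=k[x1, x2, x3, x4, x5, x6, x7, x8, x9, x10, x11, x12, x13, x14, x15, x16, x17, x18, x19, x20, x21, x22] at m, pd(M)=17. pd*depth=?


pd+depth=22
depth=22-17=5
pd*depth=17*5=85


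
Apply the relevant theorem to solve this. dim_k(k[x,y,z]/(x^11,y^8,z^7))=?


Basis: x^iy^jz^k, i<11,j<8,k<7
11*8*7=616


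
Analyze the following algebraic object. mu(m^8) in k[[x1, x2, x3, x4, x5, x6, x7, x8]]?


C(n+d-1,d)=C(15,8)=6435


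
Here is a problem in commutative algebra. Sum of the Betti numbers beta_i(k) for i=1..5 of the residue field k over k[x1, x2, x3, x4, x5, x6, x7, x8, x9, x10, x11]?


Koszul resolution: beta_i(k)=C(n,i), n=11
C(11,1)=11, C(11,2)=55, C(11,3)=165, C(11,4)=330, C(11,5)=462
Sum=1023


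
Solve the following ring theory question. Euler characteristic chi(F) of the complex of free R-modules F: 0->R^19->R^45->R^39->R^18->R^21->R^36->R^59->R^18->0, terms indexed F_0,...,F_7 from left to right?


chi = sum (-1)^i * rank:
(-1)^0*19=19
(-1)^1*45=-45
(-1)^2*39=39
(-1)^3*18=-18
(-1)^4*21=21
(-1)^5*36=-36
(-1)^6*59=59
(-1)^7*18=-18
chi=21


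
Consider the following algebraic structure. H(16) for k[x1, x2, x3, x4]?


C(d+n-1,n-1)=C(19,3)=969


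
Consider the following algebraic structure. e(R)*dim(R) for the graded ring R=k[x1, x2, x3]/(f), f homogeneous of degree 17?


e(R)=deg(f)=17, dim(R)=3-1=2
e*dim=17*2=34


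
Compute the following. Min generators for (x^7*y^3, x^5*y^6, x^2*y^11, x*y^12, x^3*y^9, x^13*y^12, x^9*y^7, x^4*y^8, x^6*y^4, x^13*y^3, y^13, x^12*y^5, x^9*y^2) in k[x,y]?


Remove redundant (divisible by others).
x^9*y^7 redundant.
x^13*y^12 redundant.
x^12*y^5 redundant.
x^13*y^3 redundant.
Min: x^9*y^2, x^7*y^3, x^6*y^4, x^5*y^6, x^4*y^8, x^3*y^9, x^2*y^11, x*y^12, y^13
Count=9


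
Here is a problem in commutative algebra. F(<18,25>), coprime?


gcd(18,25)=1 => F=ab-a-b=18*25-18-25=450-43=407


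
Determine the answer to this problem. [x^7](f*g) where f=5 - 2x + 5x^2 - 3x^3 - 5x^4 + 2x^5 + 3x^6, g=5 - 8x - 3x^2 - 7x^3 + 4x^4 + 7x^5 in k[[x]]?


[x^7] = sum a_i*b_j, i+j=7
  5*7=35
  -3*4=-12
  -5*-7=35
  2*-3=-6
  3*-8=-24
Sum=28


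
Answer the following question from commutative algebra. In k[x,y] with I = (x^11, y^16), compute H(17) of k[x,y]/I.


k[x,y], I = (x^11, y^16), d = 17
Need i < 11 and d-i < 16.
Range: 2 <= i <= 10.
H(17) = 9


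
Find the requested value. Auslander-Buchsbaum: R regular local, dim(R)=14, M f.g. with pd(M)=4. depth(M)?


pd+depth=depth(R)=14
depth=14-4=10


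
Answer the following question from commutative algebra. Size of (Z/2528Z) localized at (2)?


2-primary part: 2528=2^5*79
Size=2^5=32


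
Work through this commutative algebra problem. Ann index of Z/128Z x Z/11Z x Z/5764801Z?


Exponent = lcm of the cyclic orders; pairwise coprime => product.
2^7*11^1*7^8=128*11*5764801=8116839808


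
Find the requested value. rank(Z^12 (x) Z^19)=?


rank(M(x)N) = rank(M)*rank(N)
12*19 = 228


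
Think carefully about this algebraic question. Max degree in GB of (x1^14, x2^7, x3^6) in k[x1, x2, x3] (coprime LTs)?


Pure powers, coprime LTs => already GB.
Degrees: 14, 7, 6
Max=14


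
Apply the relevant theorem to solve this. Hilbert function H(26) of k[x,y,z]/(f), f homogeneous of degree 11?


C(28,2)-C(17,2)=378-136=242


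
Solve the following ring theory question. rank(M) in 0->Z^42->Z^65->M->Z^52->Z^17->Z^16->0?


Alt sum=0:
(-1)^0*42 + (-1)^1*65 + (-1)^2*? + (-1)^3*52 + (-1)^4*17 + (-1)^5*16=0
rank(M)=74


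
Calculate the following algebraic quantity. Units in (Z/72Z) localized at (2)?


Local ring = Z/8Z.
phi(8) = 2^2*(2-1) = 4


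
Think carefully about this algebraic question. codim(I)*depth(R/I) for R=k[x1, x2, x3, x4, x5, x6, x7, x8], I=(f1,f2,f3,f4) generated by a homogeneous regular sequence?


codim=4, depth=dim(R/I)=8-4=4
Product=4*4=16


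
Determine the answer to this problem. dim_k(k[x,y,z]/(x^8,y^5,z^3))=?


Basis: x^iy^jz^k, i<8,j<5,k<3
8*5*3=120


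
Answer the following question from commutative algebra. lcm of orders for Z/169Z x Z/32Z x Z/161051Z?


Exponent = lcm of the cyclic orders; pairwise coprime => product.
13^2*2^5*11^5=169*32*161051=870963808


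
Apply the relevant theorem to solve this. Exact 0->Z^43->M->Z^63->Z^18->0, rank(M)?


Alt sum=0:
(-1)^0*43 + (-1)^1*? + (-1)^2*63 + (-1)^3*18=0
rank(M)=88


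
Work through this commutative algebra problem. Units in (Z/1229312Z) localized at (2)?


Local ring = Z/512Z.
phi(512) = 2^8*(2-1) = 256


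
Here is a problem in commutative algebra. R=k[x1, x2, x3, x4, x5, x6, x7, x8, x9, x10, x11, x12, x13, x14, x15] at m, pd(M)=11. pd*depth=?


pd+depth=15
depth=15-11=4
pd*depth=11*4=44


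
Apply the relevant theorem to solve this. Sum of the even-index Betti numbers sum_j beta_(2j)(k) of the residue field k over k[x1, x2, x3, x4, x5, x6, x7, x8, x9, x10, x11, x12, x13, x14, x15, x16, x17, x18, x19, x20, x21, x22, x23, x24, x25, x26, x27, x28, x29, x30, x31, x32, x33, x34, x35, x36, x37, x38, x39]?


Koszul resolution: beta_i(k)=C(n,i), n=39
sum_even C(39,i) = 2^(n-1) = 2^38 = 274877906944


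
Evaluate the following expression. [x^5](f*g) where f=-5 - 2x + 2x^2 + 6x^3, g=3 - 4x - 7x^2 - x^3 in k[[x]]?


[x^5] = sum a_i*b_j, i+j=5
  2*-1=-2
  6*-7=-42
Sum=-44


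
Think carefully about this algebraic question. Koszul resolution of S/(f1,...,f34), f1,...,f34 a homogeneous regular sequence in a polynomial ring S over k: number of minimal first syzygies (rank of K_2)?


Regular sequence => Koszul complex is the minimal free resolution.
Syz_1 minimally generated by Koszul relations f_i*e_j - f_j*e_i (i<j): mu(Syz_1) = beta_2 = C(m,2) = m(m-1)/2
m=34
34*33/2 = 561


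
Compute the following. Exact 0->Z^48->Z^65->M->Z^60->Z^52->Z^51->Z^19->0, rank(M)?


Alt sum=0:
(-1)^0*48 + (-1)^1*65 + (-1)^2*? + (-1)^3*60 + (-1)^4*52 + (-1)^5*51 + (-1)^6*19=0
rank(M)=57


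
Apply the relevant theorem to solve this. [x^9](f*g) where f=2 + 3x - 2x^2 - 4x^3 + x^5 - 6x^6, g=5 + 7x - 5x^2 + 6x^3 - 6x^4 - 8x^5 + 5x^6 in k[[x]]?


[x^9] = sum a_i*b_j, i+j=9
  -4*5=-20
  1*-6=-6
  -6*6=-36
Sum=-62


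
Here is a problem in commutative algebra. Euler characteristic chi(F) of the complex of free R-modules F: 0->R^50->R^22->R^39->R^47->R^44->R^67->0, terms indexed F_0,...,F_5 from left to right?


chi = sum (-1)^i * rank:
(-1)^0*50=50
(-1)^1*22=-22
(-1)^2*39=39
(-1)^3*47=-47
(-1)^4*44=44
(-1)^5*67=-67
chi=-3


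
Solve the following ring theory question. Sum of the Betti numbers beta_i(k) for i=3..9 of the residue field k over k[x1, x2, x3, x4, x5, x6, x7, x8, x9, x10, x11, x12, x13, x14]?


Koszul resolution: beta_i(k)=C(n,i), n=14
C(14,3)=364, C(14,4)=1001, C(14,5)=2002, C(14,6)=3003, C(14,7)=3432, C(14,8)=3003, C(14,9)=2002
Sum=14807


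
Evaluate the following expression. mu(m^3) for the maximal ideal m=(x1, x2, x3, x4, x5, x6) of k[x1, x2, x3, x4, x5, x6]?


Graded Nakayama: mu(m^d) = dim_k (m^d/m^(d+1)) = #degree-3 monomials in 6 vars
C(n+d-1,d)=C(8,3)=56


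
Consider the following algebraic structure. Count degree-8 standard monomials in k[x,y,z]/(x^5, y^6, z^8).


Need i<5, j<6, k<8 with i+j+k=8.
For each i, j ranges over max(0,8-i-7)..min(5,8-i):
  i=0: j in [1,5] -> 5
  i=1: j in [0,5] -> 6
  i=2: j in [0,5] -> 6
  i=3: j in [0,5] -> 6
  i=4: j in [0,4] -> 5
H(8) = 5+6+6+6+5 = 28


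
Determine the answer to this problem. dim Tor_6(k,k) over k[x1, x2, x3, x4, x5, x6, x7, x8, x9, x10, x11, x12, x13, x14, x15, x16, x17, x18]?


Koszul: C(n,i)=C(18,6)=18564


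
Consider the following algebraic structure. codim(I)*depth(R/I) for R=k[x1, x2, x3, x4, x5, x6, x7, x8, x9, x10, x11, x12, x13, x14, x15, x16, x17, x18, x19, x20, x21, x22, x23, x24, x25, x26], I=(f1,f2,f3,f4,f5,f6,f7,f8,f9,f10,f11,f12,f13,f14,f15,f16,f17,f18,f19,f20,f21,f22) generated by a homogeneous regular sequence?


codim=22, depth=dim(R/I)=26-22=4
Product=22*4=88


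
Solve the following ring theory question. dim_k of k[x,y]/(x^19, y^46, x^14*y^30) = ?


k[x,y]/I, I = (x^19, y^46, x^14*y^30)
Rect: 19x46=874. Corner: (19-14)x(46-30)=80.
dim = 874-80 = 794


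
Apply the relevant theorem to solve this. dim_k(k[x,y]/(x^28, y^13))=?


Basis: x^i*y^j, i<28, j<13
28*13=364


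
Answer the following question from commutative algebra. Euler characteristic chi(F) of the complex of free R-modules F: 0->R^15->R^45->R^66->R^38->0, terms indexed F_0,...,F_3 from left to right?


chi = sum (-1)^i * rank:
(-1)^0*15=15
(-1)^1*45=-45
(-1)^2*66=66
(-1)^3*38=-38
chi=-2


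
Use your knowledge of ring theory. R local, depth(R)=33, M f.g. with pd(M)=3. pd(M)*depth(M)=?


pd+depth=33
depth=33-3=30
pd*depth=3*30=90


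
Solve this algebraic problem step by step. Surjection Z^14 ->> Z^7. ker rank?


rank(ker) = 14-7 = 7


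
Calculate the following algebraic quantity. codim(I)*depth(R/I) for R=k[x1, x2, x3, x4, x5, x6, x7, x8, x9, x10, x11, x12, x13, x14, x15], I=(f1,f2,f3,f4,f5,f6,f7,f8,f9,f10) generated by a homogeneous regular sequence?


codim=10, depth=dim(R/I)=15-10=5
Product=10*5=50


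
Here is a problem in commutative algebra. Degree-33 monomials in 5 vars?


C(d+n-1,n-1)=C(37,4)=66045


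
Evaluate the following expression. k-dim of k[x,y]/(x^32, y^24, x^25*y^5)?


k[x,y]/I, I = (x^32, y^24, x^25*y^5)
Rect: 32x24=768. Corner: (32-25)x(24-5)=133.
dim = 768-133 = 635


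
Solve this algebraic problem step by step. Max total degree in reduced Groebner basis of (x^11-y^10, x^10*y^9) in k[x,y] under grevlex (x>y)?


LT(f1)=x^11, LT(f2)=x^10y^9, lcm=x^11y^9
S(f1,f2) = y^9*f1 - x^1*f2 = -y^19
Reduced GB = {f1, f2, y^19}; degrees 11, 19, 19
Max = 19


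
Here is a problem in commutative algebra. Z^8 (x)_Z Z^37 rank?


rank(M(x)N) = rank(M)*rank(N)
8*37 = 296


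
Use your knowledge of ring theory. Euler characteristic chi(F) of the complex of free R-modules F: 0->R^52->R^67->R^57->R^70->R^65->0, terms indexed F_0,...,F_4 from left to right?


chi = sum (-1)^i * rank:
(-1)^0*52=52
(-1)^1*67=-67
(-1)^2*57=57
(-1)^3*70=-70
(-1)^4*65=65
chi=37


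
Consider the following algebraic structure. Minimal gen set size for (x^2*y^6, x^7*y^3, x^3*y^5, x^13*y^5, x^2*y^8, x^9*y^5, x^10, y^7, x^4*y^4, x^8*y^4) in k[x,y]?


Remove redundant (divisible by others).
x^8*y^4 redundant.
x^13*y^5 redundant.
x^9*y^5 redundant.
x^2*y^8 redundant.
Min: x^10, x^7*y^3, x^4*y^4, x^3*y^5, x^2*y^6, y^7
Count=6


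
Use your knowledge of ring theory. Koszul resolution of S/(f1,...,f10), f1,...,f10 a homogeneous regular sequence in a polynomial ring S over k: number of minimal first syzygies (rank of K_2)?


Regular sequence => Koszul complex is the minimal free resolution.
Syz_1 minimally generated by Koszul relations f_i*e_j - f_j*e_i (i<j): mu(Syz_1) = beta_2 = C(m,2) = m(m-1)/2
m=10
10*9/2 = 45


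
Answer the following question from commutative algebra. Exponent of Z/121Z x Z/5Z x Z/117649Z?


Exponent = lcm of the cyclic orders; pairwise coprime => product.
11^2*5^1*7^6=121*5*117649=71177645


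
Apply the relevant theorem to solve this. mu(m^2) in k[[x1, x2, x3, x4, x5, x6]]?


C(n+d-1,d)=C(7,2)=21


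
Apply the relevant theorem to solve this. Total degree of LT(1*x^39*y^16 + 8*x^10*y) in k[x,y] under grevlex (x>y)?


LT: 1*x^39*y^16
deg_x=39, deg_y=16
Total=39+16=55


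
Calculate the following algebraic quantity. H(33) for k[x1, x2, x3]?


C(d+n-1,n-1)=C(35,2)=595


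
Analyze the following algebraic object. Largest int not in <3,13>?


gcd(3,13)=1 => F=ab-a-b=3*13-3-13=39-16=23


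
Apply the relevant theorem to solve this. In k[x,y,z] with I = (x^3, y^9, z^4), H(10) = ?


Need i<3, j<9, k<4 with i+j+k=10.
For each i, j ranges over max(0,10-i-3)..min(8,10-i):
  i=0: j in [7,8] -> 2
  i=1: j in [6,8] -> 3
  i=2: j in [5,8] -> 4
H(10) = 2+3+4 = 9


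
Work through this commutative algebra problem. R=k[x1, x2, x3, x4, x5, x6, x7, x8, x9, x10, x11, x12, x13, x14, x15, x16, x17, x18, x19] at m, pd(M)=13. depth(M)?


pd+depth=depth(R)=19
depth=19-13=6


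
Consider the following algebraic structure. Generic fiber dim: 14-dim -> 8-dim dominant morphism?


dim(fiber)=dim(X)-dim(Y)=14-8=6


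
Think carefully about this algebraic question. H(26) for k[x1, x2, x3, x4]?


C(d+n-1,n-1)=C(29,3)=3654


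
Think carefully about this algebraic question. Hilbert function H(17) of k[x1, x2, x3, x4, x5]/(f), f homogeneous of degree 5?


C(21,4)-C(16,4)=5985-1820=4165


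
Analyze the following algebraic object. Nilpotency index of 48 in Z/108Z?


48^k mod 108:
k=1: 48
k=2: 36
k=3: 0
First zero at k = 3


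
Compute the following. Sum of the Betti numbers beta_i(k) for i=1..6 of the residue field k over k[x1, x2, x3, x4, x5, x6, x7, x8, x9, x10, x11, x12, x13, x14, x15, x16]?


Koszul resolution: beta_i(k)=C(n,i), n=16
C(16,1)=16, C(16,2)=120, C(16,3)=560, C(16,4)=1820, C(16,5)=4368, C(16,6)=8008
Sum=14892


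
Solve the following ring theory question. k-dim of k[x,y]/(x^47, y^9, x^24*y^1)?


k[x,y]/I, I = (x^47, y^9, x^24*y^1)
Rect: 47x9=423. Corner: (47-24)x(9-1)=184.
dim = 423-184 = 239


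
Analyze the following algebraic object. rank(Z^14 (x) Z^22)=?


rank(M(x)N) = rank(M)*rank(N)
14*22 = 308


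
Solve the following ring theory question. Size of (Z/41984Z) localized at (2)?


2-primary part: 41984=2^10*41
Size=2^10=1024


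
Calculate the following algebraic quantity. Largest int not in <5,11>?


gcd(5,11)=1 => F=ab-a-b=5*11-5-11=55-16=39


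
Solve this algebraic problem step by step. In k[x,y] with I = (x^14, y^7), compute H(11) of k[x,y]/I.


k[x,y], I = (x^14, y^7), d = 11
Need i < 14 and d-i < 7.
Range: 5 <= i <= 11.
H(11) = 7


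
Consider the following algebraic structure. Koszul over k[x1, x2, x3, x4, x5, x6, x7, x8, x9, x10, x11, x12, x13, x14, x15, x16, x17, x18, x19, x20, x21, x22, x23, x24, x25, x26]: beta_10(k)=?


C(n,i)=C(26,10)=5311735


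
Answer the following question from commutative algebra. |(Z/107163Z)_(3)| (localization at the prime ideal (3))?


3-primary part: 107163=3^7*49
Size=3^7=2187


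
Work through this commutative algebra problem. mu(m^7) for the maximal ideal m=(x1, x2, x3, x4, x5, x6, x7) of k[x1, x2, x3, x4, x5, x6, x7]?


Graded Nakayama: mu(m^d) = dim_k (m^d/m^(d+1)) = #degree-7 monomials in 7 vars
C(n+d-1,d)=C(13,7)=1716


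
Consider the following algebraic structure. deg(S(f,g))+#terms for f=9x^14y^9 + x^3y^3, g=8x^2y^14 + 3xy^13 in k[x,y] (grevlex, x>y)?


LT(f)=9x^14y^9, LT(g)=8x^2y^14
lcm(LM)=x^14y^14
S(f,g) (scaled by 72 to clear denominators) = 8y^5*f - 9x^12*g = -27x^13y^13 + 8x^3y^8
2 terms, deg 26.
26+2=28


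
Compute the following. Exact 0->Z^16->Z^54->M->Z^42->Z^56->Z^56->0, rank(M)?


Alt sum=0:
(-1)^0*16 + (-1)^1*54 + (-1)^2*? + (-1)^3*42 + (-1)^4*56 + (-1)^5*56=0
rank(M)=80


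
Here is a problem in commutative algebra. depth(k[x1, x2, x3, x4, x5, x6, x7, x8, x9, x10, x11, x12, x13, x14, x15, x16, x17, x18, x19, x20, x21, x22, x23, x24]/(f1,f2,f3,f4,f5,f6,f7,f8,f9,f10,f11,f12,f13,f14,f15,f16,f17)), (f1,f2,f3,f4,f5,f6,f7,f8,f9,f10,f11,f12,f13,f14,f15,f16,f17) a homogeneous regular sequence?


depth(R)=24
depth(R/I)=24-17=7


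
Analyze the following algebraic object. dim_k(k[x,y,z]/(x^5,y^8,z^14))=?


Basis: x^iy^jz^k, i<5,j<8,k<14
5*8*14=560


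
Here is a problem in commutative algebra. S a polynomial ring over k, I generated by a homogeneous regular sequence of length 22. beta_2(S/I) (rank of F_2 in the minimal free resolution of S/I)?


Regular sequence => Koszul complex is the minimal free resolution.
Syz_1 minimally generated by Koszul relations f_i*e_j - f_j*e_i (i<j): mu(Syz_1) = beta_2 = C(m,2) = m(m-1)/2
m=22
22*21/2 = 231


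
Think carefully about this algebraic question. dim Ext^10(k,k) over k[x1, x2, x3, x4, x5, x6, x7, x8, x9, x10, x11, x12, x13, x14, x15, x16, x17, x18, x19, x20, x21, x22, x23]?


C(n,i)=C(23,10)=1144066


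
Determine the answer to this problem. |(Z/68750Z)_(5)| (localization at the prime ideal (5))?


5-primary part: 68750=5^5*22
Size=5^5=3125


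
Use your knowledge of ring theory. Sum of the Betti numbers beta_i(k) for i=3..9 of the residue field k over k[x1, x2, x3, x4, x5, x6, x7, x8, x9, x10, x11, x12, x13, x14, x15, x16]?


Koszul resolution: beta_i(k)=C(n,i), n=16
C(16,3)=560, C(16,4)=1820, C(16,5)=4368, C(16,6)=8008, C(16,7)=11440, C(16,8)=12870, C(16,9)=11440
Sum=50506


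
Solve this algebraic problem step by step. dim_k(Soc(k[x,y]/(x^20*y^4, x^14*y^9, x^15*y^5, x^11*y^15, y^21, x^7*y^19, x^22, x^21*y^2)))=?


Socle = ann(m) = span of standard monomials u with x*u, y*u in I (staircase corners).
Minimal generators: x^22, x^21*y^2, x^20*y^4, x^15*y^5, x^14*y^9, x^11*y^15, x^7*y^19, y^21
Corners: x^6y^20, x^10y^18, x^13y^14, x^14y^8, x^19y^4, x^20y^3, x^21y
Socle dim=7


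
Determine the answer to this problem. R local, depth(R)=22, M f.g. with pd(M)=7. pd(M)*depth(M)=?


pd+depth=22
depth=22-7=15
pd*depth=7*15=105


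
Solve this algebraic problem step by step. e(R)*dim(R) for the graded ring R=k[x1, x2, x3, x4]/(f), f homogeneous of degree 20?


e(R)=deg(f)=20, dim(R)=4-1=3
e*dim=20*3=60


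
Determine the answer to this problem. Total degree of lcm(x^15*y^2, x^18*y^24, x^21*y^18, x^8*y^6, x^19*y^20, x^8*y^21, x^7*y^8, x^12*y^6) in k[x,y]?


lcm = componentwise max:
x: max(15,18,21,8,19,8,7,12)=21
y: max(2,24,18,6,20,21,8,6)=24
Total=21+24=45


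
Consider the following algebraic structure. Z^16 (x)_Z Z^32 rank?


rank(M(x)N) = rank(M)*rank(N)
16*32 = 512


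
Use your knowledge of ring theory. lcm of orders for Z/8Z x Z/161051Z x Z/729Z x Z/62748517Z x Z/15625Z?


Exponent = lcm of the cyclic orders; pairwise coprime => product.
2^3*11^5*3^6*13^7*5^6=8*161051*729*62748517*15625=920882952360817875000


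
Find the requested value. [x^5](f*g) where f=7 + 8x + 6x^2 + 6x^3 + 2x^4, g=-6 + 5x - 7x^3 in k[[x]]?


[x^5] = sum a_i*b_j, i+j=5
  6*-7=-42
  2*5=10
Sum=-32


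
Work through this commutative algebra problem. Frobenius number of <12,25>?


gcd(12,25)=1 => F=ab-a-b=12*25-12-25=300-37=263


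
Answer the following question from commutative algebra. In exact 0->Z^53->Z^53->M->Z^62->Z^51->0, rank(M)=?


Alt sum=0:
(-1)^0*53 + (-1)^1*53 + (-1)^2*? + (-1)^3*62 + (-1)^4*51=0
rank(M)=11


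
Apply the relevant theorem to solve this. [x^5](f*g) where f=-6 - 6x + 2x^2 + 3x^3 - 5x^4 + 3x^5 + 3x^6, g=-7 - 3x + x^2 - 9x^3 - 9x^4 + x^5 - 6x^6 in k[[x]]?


[x^5] = sum a_i*b_j, i+j=5
  -6*1=-6
  -6*-9=54
  2*-9=-18
  3*1=3
  -5*-3=15
  3*-7=-21
Sum=27


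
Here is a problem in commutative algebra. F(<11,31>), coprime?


gcd(11,31)=1 => F=ab-a-b=11*31-11-31=341-42=299


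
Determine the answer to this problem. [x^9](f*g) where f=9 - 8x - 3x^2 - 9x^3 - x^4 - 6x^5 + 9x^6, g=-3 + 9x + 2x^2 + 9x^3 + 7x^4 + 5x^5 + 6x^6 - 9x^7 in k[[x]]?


[x^9] = sum a_i*b_j, i+j=9
  -3*-9=27
  -9*6=-54
  -1*5=-5
  -6*7=-42
  9*9=81
Sum=7


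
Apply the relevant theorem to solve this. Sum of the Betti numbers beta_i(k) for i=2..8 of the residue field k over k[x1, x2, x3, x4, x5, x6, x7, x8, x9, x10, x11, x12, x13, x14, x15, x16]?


Koszul resolution: beta_i(k)=C(n,i), n=16
C(16,2)=120, C(16,3)=560, C(16,4)=1820, C(16,5)=4368, C(16,6)=8008, C(16,7)=11440, C(16,8)=12870
Sum=39186


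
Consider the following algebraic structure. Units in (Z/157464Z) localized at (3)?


Local ring = Z/19683Z.
phi(19683) = 3^8*(3-1) = 13122


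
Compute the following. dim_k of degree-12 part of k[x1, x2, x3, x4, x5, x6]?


C(d+n-1,n-1)=C(17,5)=6188


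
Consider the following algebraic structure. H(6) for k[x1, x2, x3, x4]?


C(d+n-1,n-1)=C(9,3)=84


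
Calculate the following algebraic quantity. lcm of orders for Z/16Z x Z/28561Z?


Exponent = lcm of the cyclic orders; pairwise coprime => product.
2^4*13^4=16*28561=456976


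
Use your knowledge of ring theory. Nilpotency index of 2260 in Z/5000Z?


2260^k mod 5000:
k=1: 2260
k=2: 2600
k=3: 1000
k=4: 0
First zero at k = 4


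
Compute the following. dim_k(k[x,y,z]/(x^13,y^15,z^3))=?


Basis: x^iy^jz^k, i<13,j<15,k<3
13*15*3=585


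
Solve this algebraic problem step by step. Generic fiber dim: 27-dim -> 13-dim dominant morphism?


dim(fiber)=dim(X)-dim(Y)=27-13=14


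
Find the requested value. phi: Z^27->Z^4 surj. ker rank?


rank(ker) = 27-4 = 23


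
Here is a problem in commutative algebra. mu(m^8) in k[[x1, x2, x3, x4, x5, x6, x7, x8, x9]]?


C(n+d-1,d)=C(16,8)=12870


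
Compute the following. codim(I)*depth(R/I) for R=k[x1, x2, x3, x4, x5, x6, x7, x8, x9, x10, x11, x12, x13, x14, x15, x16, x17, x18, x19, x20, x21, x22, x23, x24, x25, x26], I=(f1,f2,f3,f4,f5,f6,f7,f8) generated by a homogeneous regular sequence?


codim=8, depth=dim(R/I)=26-8=18
Product=8*18=144


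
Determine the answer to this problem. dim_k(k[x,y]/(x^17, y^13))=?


Basis: x^i*y^j, i<17, j<13
17*13=221


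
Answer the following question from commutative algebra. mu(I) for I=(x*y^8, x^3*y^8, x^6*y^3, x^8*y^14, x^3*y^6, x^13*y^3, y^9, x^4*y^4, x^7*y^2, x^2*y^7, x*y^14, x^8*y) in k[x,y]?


Remove redundant (divisible by others).
x^13*y^3 redundant.
x^8*y^14 redundant.
x*y^14 redundant.
x^3*y^8 redundant.
Min: x^8*y, x^7*y^2, x^6*y^3, x^4*y^4, x^3*y^6, x^2*y^7, x*y^8, y^9
Count=8
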